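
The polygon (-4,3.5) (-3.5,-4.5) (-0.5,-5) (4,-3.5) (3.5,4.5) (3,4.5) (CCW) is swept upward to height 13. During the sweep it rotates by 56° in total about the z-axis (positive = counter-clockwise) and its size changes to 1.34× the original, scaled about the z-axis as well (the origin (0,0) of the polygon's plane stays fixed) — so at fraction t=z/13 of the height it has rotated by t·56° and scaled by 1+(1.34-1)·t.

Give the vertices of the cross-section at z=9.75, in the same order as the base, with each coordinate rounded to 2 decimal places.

Cross-section at z=9.75: (-6.67,-0.09) (0.51,-7.14) (3.73,-5.08) (6.67,0.09) (-0.51,7.14) (-0.98,6.72)

t = z/height = 9.75/13 = 0.75
s = 1 + (scale-1)·z/height = 1 + (1.34-1)·9.75/13 = 1.255000
θ = twist·z/height = 56°·9.75/13 = 42.0000° = 0.733038 rad
cos θ = 0.743145, sin θ = 0.669131 (intermediates below are computed at full precision and shown rounded to 5 d.p.)
v1: (-4,3.5) → rotate → (-5.31454,-0.07552) → ×s → (-6.66974,-0.09477) → (-6.67,-0.09)
v2: (-3.5,-4.5) → rotate → (0.41008,-5.68611) → ×s → (0.51465,-7.13607) → (0.51,-7.14)
v3: (-0.5,-5) → rotate → (2.97408,-4.05029) → ×s → (3.73247,-5.08311) → (3.73,-5.08)
v4: (4,-3.5) → rotate → (5.31454,0.07552) → ×s → (6.66974,0.09477) → (6.67,0.09)
v5: (3.5,4.5) → rotate → (-0.41008,5.68611) → ×s → (-0.51465,7.13607) → (-0.51,7.14)
v6: (3,4.5) → rotate → (-0.78165,5.35154) → ×s → (-0.98097,6.71619) → (-0.98,6.72)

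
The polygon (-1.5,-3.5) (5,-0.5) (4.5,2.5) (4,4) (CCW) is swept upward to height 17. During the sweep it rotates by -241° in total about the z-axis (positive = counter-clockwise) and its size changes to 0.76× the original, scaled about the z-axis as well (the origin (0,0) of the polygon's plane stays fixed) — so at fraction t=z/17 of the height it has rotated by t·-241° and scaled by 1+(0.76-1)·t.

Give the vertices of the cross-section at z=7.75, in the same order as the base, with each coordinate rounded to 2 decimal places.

t = z/height = 7.75/17 = 0.455882
s = 1 + (scale-1)·z/height = 1 + (0.76-1)·7.75/17 = 0.890588
θ = twist·z/height = -241°·7.75/17 = -109.8676° = -1.917552 rad
cos θ = -0.339849, sin θ = -0.940480 (intermediates below are computed at full precision and shown rounded to 5 d.p.)
v1: (-1.5,-3.5) → rotate → (-2.78191,2.60019) → ×s → (-2.47753,2.31570) → (-2.48,2.32)
v2: (5,-0.5) → rotate → (-2.16948,-4.53248) → ×s → (-1.93212,-4.03657) → (-1.93,-4.04)
v3: (4.5,2.5) → rotate → (0.82188,-5.08178) → ×s → (0.73196,-4.52578) → (0.73,-4.53)
v4: (4,4) → rotate → (2.40253,-5.12131) → ×s → (2.13966,-4.56098) → (2.14,-4.56)

Cross-section at z=7.75: (-2.48,2.32) (-1.93,-4.04) (0.73,-4.53) (2.14,-4.56)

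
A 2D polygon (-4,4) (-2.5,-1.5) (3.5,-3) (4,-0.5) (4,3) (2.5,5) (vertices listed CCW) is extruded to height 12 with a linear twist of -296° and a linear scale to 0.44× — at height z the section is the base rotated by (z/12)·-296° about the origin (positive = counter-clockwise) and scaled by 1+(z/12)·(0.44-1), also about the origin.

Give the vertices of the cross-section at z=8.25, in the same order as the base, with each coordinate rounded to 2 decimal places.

t = z/height = 8.25/12 = 0.6875
s = 1 + (scale-1)·z/height = 1 + (0.44-1)·8.25/12 = 0.615000
θ = twist·z/height = -296°·8.25/12 = -203.5000° = -3.551745 rad
cos θ = -0.917060, sin θ = 0.398749 (intermediates below are computed at full precision and shown rounded to 5 d.p.)
v1: (-4,4) → rotate → (2.07324,-5.26324) → ×s → (1.27505,-3.23689) → (1.28,-3.24)
v2: (-2.5,-1.5) → rotate → (2.89077,0.37872) → ×s → (1.77783,0.23291) → (1.78,0.23)
v3: (3.5,-3) → rotate → (-2.01346,4.14680) → ×s → (-1.23828,2.55028) → (-1.24,2.55)
v4: (4,-0.5) → rotate → (-3.46887,2.05353) → ×s → (-2.13335,1.26292) → (-2.13,1.26)
v5: (4,3) → rotate → (-4.86449,-1.15618) → ×s → (-2.99166,-0.71105) → (-2.99,-0.71)
v6: (2.5,5) → rotate → (-4.28640,-3.58843) → ×s → (-2.63613,-2.20688) → (-2.64,-2.21)

Cross-section at z=8.25: (1.28,-3.24) (1.78,0.23) (-1.24,2.55) (-2.13,1.26) (-2.99,-0.71) (-2.64,-2.21)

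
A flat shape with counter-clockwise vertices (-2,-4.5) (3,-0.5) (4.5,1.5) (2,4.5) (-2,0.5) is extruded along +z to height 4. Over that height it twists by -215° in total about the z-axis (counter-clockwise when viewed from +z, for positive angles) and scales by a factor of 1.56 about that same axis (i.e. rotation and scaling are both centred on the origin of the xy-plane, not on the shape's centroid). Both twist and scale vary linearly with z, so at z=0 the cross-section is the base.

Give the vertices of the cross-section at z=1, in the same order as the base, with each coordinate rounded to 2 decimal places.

Cross-section at z=1: (-5.49,-1.19) (1.56,-3.10) (4.41,-3.13) (5.49,1.19) (-0.89,2.18)

t = z/height = 1/4 = 0.25
s = 1 + (scale-1)·z/height = 1 + (1.56-1)·1/4 = 1.140000
θ = twist·z/height = -215°·1/4 = -53.7500° = -0.938114 rad
cos θ = 0.591310, sin θ = -0.806445 (intermediates below are computed at full precision and shown rounded to 5 d.p.)
v1: (-2,-4.5) → rotate → (-4.81162,-1.04800) → ×s → (-5.48525,-1.19472) → (-5.49,-1.19)
v2: (3,-0.5) → rotate → (1.37071,-2.71499) → ×s → (1.56261,-3.09509) → (1.56,-3.10)
v3: (4.5,1.5) → rotate → (3.87056,-2.74204) → ×s → (4.41244,-3.12592) → (4.41,-3.13)
v4: (2,4.5) → rotate → (4.81162,1.04800) → ×s → (5.48525,1.19472) → (5.49,1.19)
v5: (-2,0.5) → rotate → (-0.77940,1.90854) → ×s → (-0.88851,2.17574) → (-0.89,2.18)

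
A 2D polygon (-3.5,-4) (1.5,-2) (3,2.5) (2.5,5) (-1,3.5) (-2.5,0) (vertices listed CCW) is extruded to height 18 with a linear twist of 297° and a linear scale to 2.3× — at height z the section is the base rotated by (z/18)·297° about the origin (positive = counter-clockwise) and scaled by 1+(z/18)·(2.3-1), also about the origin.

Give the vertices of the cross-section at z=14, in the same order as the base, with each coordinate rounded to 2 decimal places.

Cross-section at z=14: (-1.82,10.53) (-5.02,0.19) (0.11,-7.85) (4.65,-10.24) (6.74,-2.87) (3.16,3.91)

t = z/height = 14/18 = 0.777778
s = 1 + (scale-1)·z/height = 1 + (2.3-1)·14/18 = 2.011111
θ = twist·z/height = 297°·14/18 = 231.0000° = 4.031711 rad
cos θ = -0.629320, sin θ = -0.777146 (intermediates below are computed at full precision and shown rounded to 5 d.p.)
v1: (-3.5,-4) → rotate → (-0.90596,5.23729) → ×s → (-1.82199,10.53278) → (-1.82,10.53)
v2: (1.5,-2) → rotate → (-2.49827,0.09292) → ×s → (-5.02430,0.18688) → (-5.02,0.19)
v3: (3,2.5) → rotate → (0.05490,-3.90474) → ×s → (0.11042,-7.85286) → (0.11,-7.85)
v4: (2.5,5) → rotate → (2.31243,-5.08947) → ×s → (4.65055,-10.23548) → (4.65,-10.24)
v5: (-1,3.5) → rotate → (3.34933,-1.42548) → ×s → (6.73588,-2.86679) → (6.74,-2.87)
v6: (-2.5,0) → rotate → (1.57330,1.94286) → ×s → (3.16408,3.90732) → (3.16,3.91)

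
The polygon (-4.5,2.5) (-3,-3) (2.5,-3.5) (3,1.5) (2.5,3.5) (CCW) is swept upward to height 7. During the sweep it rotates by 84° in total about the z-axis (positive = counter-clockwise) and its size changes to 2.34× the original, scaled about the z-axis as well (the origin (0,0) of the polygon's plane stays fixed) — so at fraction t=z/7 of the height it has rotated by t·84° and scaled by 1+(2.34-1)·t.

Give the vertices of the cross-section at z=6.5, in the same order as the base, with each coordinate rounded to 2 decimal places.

Cross-section at z=6.5: (-7.59,-8.71) (5.19,-7.99) (8.85,3.85) (-1.89,7.29) (-6.52,7.12)

t = z/height = 6.5/7 = 0.928571
s = 1 + (scale-1)·z/height = 1 + (2.34-1)·6.5/7 = 2.244286
θ = twist·z/height = 84°·6.5/7 = 78.0000° = 1.361357 rad
cos θ = 0.207912, sin θ = 0.978148 (intermediates below are computed at full precision and shown rounded to 5 d.p.)
v1: (-4.5,2.5) → rotate → (-3.38097,-3.88188) → ×s → (-7.58787,-8.71206) → (-7.59,-8.71)
v2: (-3,-3) → rotate → (2.31071,-3.55818) → ×s → (5.18589,-7.98557) → (5.19,-7.99)
v3: (2.5,-3.5) → rotate → (3.94330,1.71768) → ×s → (8.84988,3.85496) → (8.85,3.85)
v4: (3,1.5) → rotate → (-0.84349,3.24631) → ×s → (-1.89302,7.28565) → (-1.89,7.29)
v5: (2.5,3.5) → rotate → (-2.90374,3.17306) → ×s → (-6.51682,7.12125) → (-6.52,7.12)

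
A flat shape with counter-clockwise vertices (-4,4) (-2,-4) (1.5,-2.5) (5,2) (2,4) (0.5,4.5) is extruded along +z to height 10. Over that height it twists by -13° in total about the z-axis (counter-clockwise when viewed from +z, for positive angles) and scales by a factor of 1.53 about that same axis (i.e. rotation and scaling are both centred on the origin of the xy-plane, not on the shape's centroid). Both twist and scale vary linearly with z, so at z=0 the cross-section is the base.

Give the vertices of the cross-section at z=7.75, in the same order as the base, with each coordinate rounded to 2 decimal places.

t = z/height = 7.75/10 = 0.775
s = 1 + (scale-1)·z/height = 1 + (1.53-1)·7.75/10 = 1.410750
θ = twist·z/height = -13°·7.75/10 = -10.0750° = -0.175842 rad
cos θ = 0.984580, sin θ = -0.174937 (intermediates below are computed at full precision and shown rounded to 5 d.p.)
v1: (-4,4) → rotate → (-3.23857,4.63807) → ×s → (-4.56881,6.54315) → (-4.57,6.54)
v2: (-2,-4) → rotate → (-2.66891,-3.58844) → ×s → (-3.76516,-5.06240) → (-3.77,-5.06)
v3: (1.5,-2.5) → rotate → (1.03953,-2.72385) → ×s → (1.46651,-3.84268) → (1.47,-3.84)
v4: (5,2) → rotate → (5.27277,1.09447) → ×s → (7.43856,1.54403) → (7.44,1.54)
v5: (2,4) → rotate → (2.66891,3.58844) → ×s → (3.76516,5.06240) → (3.77,5.06)
v6: (0.5,4.5) → rotate → (1.27951,4.34314) → ×s → (1.80506,6.12708) → (1.81,6.13)

Cross-section at z=7.75: (-4.57,6.54) (-3.77,-5.06) (1.47,-3.84) (7.44,1.54) (3.77,5.06) (1.81,6.13)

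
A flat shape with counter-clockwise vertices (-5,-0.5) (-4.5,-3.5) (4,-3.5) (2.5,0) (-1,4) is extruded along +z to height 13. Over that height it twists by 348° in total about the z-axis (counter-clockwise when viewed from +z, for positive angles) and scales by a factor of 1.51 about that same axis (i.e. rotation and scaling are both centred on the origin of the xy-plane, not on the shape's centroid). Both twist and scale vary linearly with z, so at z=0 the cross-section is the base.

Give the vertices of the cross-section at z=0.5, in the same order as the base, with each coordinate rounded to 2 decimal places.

t = z/height = 0.5/13 = 0.0384615
s = 1 + (scale-1)·z/height = 1 + (1.51-1)·0.5/13 = 1.019615
θ = twist·z/height = 348°·0.5/13 = 13.3846° = 0.233606 rad
cos θ = 0.972838, sin θ = 0.231487 (intermediates below are computed at full precision and shown rounded to 5 d.p.)
v1: (-5,-0.5) → rotate → (-4.74845,-1.64385) → ×s → (-4.84159,-1.67610) → (-4.84,-1.68)
v2: (-4.5,-3.5) → rotate → (-3.56757,-4.44662) → ×s → (-3.63755,-4.53385) → (-3.64,-4.53)
v3: (4,-3.5) → rotate → (4.70156,-2.47899) → ×s → (4.79378,-2.52761) → (4.79,-2.53)
v4: (2.5,0) → rotate → (2.43210,0.57872) → ×s → (2.47980,0.59007) → (2.48,0.59)
v5: (-1,4) → rotate → (-1.89878,3.65987) → ×s → (-1.93603,3.73166) → (-1.94,3.73)

Cross-section at z=0.5: (-4.84,-1.68) (-3.64,-4.53) (4.79,-2.53) (2.48,0.59) (-1.94,3.73)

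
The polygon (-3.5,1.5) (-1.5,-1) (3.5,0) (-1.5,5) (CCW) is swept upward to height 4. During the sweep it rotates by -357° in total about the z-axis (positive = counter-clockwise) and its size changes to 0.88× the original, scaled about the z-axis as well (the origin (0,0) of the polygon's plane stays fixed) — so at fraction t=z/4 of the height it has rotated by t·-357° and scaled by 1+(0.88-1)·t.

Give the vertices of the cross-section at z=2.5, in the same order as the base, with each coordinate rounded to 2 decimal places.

Cross-section at z=2.5: (1.41,-3.23) (1.65,-0.27) (-2.36,2.21) (-2.15,-4.32)

t = z/height = 2.5/4 = 0.625
s = 1 + (scale-1)·z/height = 1 + (0.88-1)·2.5/4 = 0.925000
θ = twist·z/height = -357°·2.5/4 = -223.1250° = -3.894266 rad
cos θ = -0.729864, sin θ = 0.683592 (intermediates below are computed at full precision and shown rounded to 5 d.p.)
v1: (-3.5,1.5) → rotate → (1.52914,-3.48737) → ×s → (1.41445,-3.22582) → (1.41,-3.23)
v2: (-1.5,-1) → rotate → (1.77839,-0.29552) → ×s → (1.64501,-0.27336) → (1.65,-0.27)
v3: (3.5,0) → rotate → (-2.55452,2.39257) → ×s → (-2.36293,2.21313) → (-2.36,2.21)
v4: (-1.5,5) → rotate → (-2.32317,-4.67471) → ×s → (-2.14893,-4.32411) → (-2.15,-4.32)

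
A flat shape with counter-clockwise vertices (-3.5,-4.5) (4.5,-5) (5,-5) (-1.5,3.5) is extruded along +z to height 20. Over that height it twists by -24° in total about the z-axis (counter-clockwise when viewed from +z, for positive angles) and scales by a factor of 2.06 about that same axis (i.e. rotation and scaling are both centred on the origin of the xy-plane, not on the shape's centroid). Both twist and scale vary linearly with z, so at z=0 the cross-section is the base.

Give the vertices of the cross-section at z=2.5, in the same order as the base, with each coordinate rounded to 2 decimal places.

Cross-section at z=2.5: (-4.23,-4.88) (4.79,-5.92) (5.36,-5.95) (-1.49,4.05)

t = z/height = 2.5/20 = 0.125
s = 1 + (scale-1)·z/height = 1 + (2.06-1)·2.5/20 = 1.132500
θ = twist·z/height = -24°·2.5/20 = -3.0000° = -0.052360 rad
cos θ = 0.998630, sin θ = -0.052336 (intermediates below are computed at full precision and shown rounded to 5 d.p.)
v1: (-3.5,-4.5) → rotate → (-3.73072,-4.31066) → ×s → (-4.22503,-4.88182) → (-4.23,-4.88)
v2: (4.5,-5) → rotate → (4.23215,-5.22866) → ×s → (4.79291,-5.92146) → (4.79,-5.92)
v3: (5,-5) → rotate → (4.73147,-5.25483) → ×s → (5.35839,-5.95109) → (5.36,-5.95)
v4: (-1.5,3.5) → rotate → (-1.31477,3.57371) → ×s → (-1.48898,4.04722) → (-1.49,4.05)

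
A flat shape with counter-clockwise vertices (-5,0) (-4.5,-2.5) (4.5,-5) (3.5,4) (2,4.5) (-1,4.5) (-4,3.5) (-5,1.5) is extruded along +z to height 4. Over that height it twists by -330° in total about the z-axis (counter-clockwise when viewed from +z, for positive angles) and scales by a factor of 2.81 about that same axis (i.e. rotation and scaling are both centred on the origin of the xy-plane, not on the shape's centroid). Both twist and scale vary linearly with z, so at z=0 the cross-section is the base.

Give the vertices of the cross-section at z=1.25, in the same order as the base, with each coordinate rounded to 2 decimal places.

t = z/height = 1.25/4 = 0.3125
s = 1 + (scale-1)·z/height = 1 + (2.81-1)·1.25/4 = 1.565625
θ = twist·z/height = -330°·1.25/4 = -103.1250° = -1.799871 rad
cos θ = -0.227076, sin θ = -0.973877 (intermediates below are computed at full precision and shown rounded to 5 d.p.)
v1: (-5,0) → rotate → (1.13538,4.86938) → ×s → (1.77758,7.62363) → (1.78,7.62)
v2: (-4.5,-2.5) → rotate → (-1.41285,4.95014) → ×s → (-2.21199,7.75006) → (-2.21,7.75)
v3: (4.5,-5) → rotate → (-5.89123,-3.24707) → ×s → (-9.22345,-5.08369) → (-9.22,-5.08)
v4: (3.5,4) → rotate → (3.10074,-4.31687) → ×s → (4.85460,-6.75861) → (4.85,-6.76)
v5: (2,4.5) → rotate → (3.92829,-2.96960) → ×s → (6.15024,-4.64928) → (6.15,-4.65)
v6: (-1,4.5) → rotate → (4.60952,-0.04797) → ×s → (7.21678,-0.07510) → (7.22,-0.08)
v7: (-4,3.5) → rotate → (4.31687,3.10074) → ×s → (6.75861,4.85460) → (6.76,4.85)
v8: (-5,1.5) → rotate → (2.59620,4.52877) → ×s → (4.06467,7.09036) → (4.06,7.09)

Cross-section at z=1.25: (1.78,7.62) (-2.21,7.75) (-9.22,-5.08) (4.85,-6.76) (6.15,-4.65) (7.22,-0.08) (6.76,4.85) (4.06,7.09)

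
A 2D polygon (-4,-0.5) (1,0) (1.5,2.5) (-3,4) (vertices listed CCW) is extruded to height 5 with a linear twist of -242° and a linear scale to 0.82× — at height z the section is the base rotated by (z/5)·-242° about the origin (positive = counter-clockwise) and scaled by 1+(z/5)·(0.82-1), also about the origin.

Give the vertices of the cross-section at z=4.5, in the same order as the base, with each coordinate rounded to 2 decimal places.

Cross-section at z=4.5: (2.91,-1.72) (-0.66,0.51) (-2.28,-0.88) (-0.07,-4.19)

t = z/height = 4.5/5 = 0.9
s = 1 + (scale-1)·z/height = 1 + (0.82-1)·4.5/5 = 0.838000
θ = twist·z/height = -242°·4.5/5 = -217.8000° = -3.801327 rad
cos θ = -0.790155, sin θ = 0.612907 (intermediates below are computed at full precision and shown rounded to 5 d.p.)
v1: (-4,-0.5) → rotate → (3.46707,-2.05655) → ×s → (2.90541,-1.72339) → (2.91,-1.72)
v2: (1,0) → rotate → (-0.79016,0.61291) → ×s → (-0.66215,0.51362) → (-0.66,0.51)
v3: (1.5,2.5) → rotate → (-2.71750,-1.05603) → ×s → (-2.27727,-0.88495) → (-2.28,-0.88)
v4: (-3,4) → rotate → (-0.08116,-4.99934) → ×s → (-0.06801,-4.18945) → (-0.07,-4.19)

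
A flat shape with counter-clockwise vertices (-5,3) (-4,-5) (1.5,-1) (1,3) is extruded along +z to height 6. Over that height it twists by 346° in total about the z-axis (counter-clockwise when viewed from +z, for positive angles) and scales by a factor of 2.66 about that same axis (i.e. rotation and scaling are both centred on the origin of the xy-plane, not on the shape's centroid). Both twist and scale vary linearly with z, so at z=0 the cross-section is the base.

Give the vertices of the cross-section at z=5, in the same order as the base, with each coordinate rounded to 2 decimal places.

t = z/height = 5/6 = 0.833333
s = 1 + (scale-1)·z/height = 1 + (2.66-1)·5/6 = 2.383333
θ = twist·z/height = 346°·5/6 = 288.3333° = 5.032366 rad
cos θ = 0.314545, sin θ = -0.949243 (intermediates below are computed at full precision and shown rounded to 5 d.p.)
v1: (-5,3) → rotate → (1.27500,5.68985) → ×s → (3.03876,13.56080) → (3.04,13.56)
v2: (-4,-5) → rotate → (-6.00439,2.22425) → ×s → (-14.31047,5.30112) → (-14.31,5.30)
v3: (1.5,-1) → rotate → (-0.47743,-1.73841) → ×s → (-1.13786,-4.14321) → (-1.14,-4.14)
v4: (1,3) → rotate → (3.16227,-0.00561) → ×s → (7.53675,-0.01337) → (7.54,-0.01)

Cross-section at z=5: (3.04,13.56) (-14.31,5.30) (-1.14,-4.14) (7.54,-0.01)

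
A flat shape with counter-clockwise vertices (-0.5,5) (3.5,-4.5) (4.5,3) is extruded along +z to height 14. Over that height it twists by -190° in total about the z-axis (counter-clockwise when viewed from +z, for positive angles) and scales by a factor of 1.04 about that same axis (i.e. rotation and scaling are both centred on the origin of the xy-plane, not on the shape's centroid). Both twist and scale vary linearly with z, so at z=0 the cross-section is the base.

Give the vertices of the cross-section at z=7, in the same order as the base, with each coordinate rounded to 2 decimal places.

Cross-section at z=7: (5.13,0.06) (-4.88,-3.16) (2.65,-4.84)

t = z/height = 7/14 = 0.5
s = 1 + (scale-1)·z/height = 1 + (1.04-1)·7/14 = 1.020000
θ = twist·z/height = -190°·7/14 = -95.0000° = -1.658063 rad
cos θ = -0.087156, sin θ = -0.996195 (intermediates below are computed at full precision and shown rounded to 5 d.p.)
v1: (-0.5,5) → rotate → (5.02455,0.06232) → ×s → (5.12504,0.06357) → (5.13,0.06)
v2: (3.5,-4.5) → rotate → (-4.78792,-3.09448) → ×s → (-4.88368,-3.15637) → (-4.88,-3.16)
v3: (4.5,3) → rotate → (2.59638,-4.74434) → ×s → (2.64831,-4.83923) → (2.65,-4.84)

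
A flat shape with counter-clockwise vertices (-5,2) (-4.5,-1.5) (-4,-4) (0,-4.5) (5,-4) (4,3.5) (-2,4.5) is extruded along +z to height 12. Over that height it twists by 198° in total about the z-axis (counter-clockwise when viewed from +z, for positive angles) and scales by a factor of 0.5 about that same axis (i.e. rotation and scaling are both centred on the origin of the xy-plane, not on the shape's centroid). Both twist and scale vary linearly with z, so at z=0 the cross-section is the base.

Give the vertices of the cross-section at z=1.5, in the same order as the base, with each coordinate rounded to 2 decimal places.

t = z/height = 1.5/12 = 0.125
s = 1 + (scale-1)·z/height = 1 + (0.5-1)·1.5/12 = 0.937500
θ = twist·z/height = 198°·1.5/12 = 24.7500° = 0.431969 rad
cos θ = 0.908143, sin θ = 0.418660 (intermediates below are computed at full precision and shown rounded to 5 d.p.)
v1: (-5,2) → rotate → (-5.37804,-0.27701) → ×s → (-5.04191,-0.25970) → (-5.04,-0.26)
v2: (-4.5,-1.5) → rotate → (-3.45865,-3.24618) → ×s → (-3.24249,-3.04330) → (-3.24,-3.04)
v3: (-4,-4) → rotate → (-1.95793,-5.30721) → ×s → (-1.83556,-4.97551) → (-1.84,-4.98)
v4: (0,-4.5) → rotate → (1.88397,-4.08664) → ×s → (1.76622,-3.83123) → (1.77,-3.83)
v5: (5,-4) → rotate → (6.21535,-1.53927) → ×s → (5.82690,-1.44307) → (5.83,-1.44)
v6: (4,3.5) → rotate → (2.16726,4.85314) → ×s → (2.03181,4.54982) → (2.03,4.55)
v7: (-2,4.5) → rotate → (-3.70026,3.24932) → ×s → (-3.46899,3.04624) → (-3.47,3.05)

Cross-section at z=1.5: (-5.04,-0.26) (-3.24,-3.04) (-1.84,-4.98) (1.77,-3.83) (5.83,-1.44) (2.03,4.55) (-3.47,3.05)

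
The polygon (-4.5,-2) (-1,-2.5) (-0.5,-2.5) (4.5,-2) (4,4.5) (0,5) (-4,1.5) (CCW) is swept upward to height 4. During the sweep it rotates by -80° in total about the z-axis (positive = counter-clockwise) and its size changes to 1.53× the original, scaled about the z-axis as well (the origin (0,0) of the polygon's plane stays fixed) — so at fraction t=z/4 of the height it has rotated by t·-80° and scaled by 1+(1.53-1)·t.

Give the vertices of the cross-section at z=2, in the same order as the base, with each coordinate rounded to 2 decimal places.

t = z/height = 2/4 = 0.5
s = 1 + (scale-1)·z/height = 1 + (1.53-1)·2/4 = 1.265000
θ = twist·z/height = -80°·2/4 = -40.0000° = -0.698132 rad
cos θ = 0.766044, sin θ = -0.642788 (intermediates below are computed at full precision and shown rounded to 5 d.p.)
v1: (-4.5,-2) → rotate → (-4.73278,1.36046) → ×s → (-5.98696,1.72098) → (-5.99,1.72)
v2: (-1,-2.5) → rotate → (-2.37301,-1.27232) → ×s → (-3.00186,-1.60949) → (-3.00,-1.61)
v3: (-0.5,-2.5) → rotate → (-1.98999,-1.59372) → ×s → (-2.51734,-2.01605) → (-2.52,-2.02)
v4: (4.5,-2) → rotate → (2.16162,-4.42463) → ×s → (2.73446,-5.59716) → (2.73,-5.60)
v5: (4,4.5) → rotate → (5.95672,0.87605) → ×s → (7.53525,1.10820) → (7.54,1.11)
v6: (0,5) → rotate → (3.21394,3.83022) → ×s → (4.06563,4.84523) → (4.07,4.85)
v7: (-4,1.5) → rotate → (-2.10000,3.72022) → ×s → (-2.65650,4.70607) → (-2.66,4.71)

Cross-section at z=2: (-5.99,1.72) (-3.00,-1.61) (-2.52,-2.02) (2.73,-5.60) (7.54,1.11) (4.07,4.85) (-2.66,4.71)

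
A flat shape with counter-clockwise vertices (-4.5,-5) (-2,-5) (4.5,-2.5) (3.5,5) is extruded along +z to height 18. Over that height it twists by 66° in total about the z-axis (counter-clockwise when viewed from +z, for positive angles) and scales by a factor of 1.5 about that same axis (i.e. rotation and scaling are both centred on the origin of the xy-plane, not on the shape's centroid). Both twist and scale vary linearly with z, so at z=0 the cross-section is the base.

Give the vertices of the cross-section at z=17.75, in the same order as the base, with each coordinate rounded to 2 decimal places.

Cross-section at z=17.75: (3.94,-9.24) (5.51,-5.85) (6.22,4.52) (-4.57,7.88)

t = z/height = 17.75/18 = 0.986111
s = 1 + (scale-1)·z/height = 1 + (1.5-1)·17.75/18 = 1.493056
θ = twist·z/height = 66°·17.75/18 = 65.0833° = 1.135918 rad
cos θ = 0.421300, sin θ = 0.906922 (intermediates below are computed at full precision and shown rounded to 5 d.p.)
v1: (-4.5,-5) → rotate → (2.63876,-6.18764) → ×s → (3.93981,-9.23850) → (3.94,-9.24)
v2: (-2,-5) → rotate → (3.69201,-3.92034) → ×s → (5.51237,-5.85329) → (5.51,-5.85)
v3: (4.5,-2.5) → rotate → (4.16315,3.02790) → ×s → (6.21582,4.52082) → (6.22,4.52)
v4: (3.5,5) → rotate → (-3.06006,5.28072) → ×s → (-4.56884,7.88441) → (-4.57,7.88)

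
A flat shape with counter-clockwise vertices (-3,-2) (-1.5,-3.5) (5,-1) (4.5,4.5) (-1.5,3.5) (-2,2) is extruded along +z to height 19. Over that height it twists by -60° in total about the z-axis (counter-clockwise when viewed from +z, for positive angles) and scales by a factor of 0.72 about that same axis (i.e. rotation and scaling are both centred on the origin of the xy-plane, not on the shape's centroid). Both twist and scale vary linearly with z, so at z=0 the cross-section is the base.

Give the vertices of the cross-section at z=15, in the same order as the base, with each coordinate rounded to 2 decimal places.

t = z/height = 15/19 = 0.789474
s = 1 + (scale-1)·z/height = 1 + (0.72-1)·15/19 = 0.778947
θ = twist·z/height = -60°·15/19 = -47.3684° = -0.826735 rad
cos θ = 0.677282, sin θ = -0.735724 (intermediates below are computed at full precision and shown rounded to 5 d.p.)
v1: (-3,-2) → rotate → (-3.50329,0.85261) → ×s → (-2.72888,0.66414) → (-2.73,0.66)
v2: (-1.5,-3.5) → rotate → (-3.59096,-1.26690) → ×s → (-2.79717,-0.98685) → (-2.80,-0.99)
v3: (5,-1) → rotate → (2.65068,-4.35590) → ×s → (2.06474,-3.39302) → (2.06,-3.39)
v4: (4.5,4.5) → rotate → (6.35852,-0.26299) → ×s → (4.95296,-0.20486) → (4.95,-0.20)
v5: (-1.5,3.5) → rotate → (1.55911,3.47407) → ×s → (1.21447,2.70612) → (1.21,2.71)
v6: (-2,2) → rotate → (0.11688,2.82601) → ×s → (0.09105,2.20131) → (0.09,2.20)

Cross-section at z=15: (-2.73,0.66) (-2.80,-0.99) (2.06,-3.39) (4.95,-0.20) (1.21,2.71) (0.09,2.20)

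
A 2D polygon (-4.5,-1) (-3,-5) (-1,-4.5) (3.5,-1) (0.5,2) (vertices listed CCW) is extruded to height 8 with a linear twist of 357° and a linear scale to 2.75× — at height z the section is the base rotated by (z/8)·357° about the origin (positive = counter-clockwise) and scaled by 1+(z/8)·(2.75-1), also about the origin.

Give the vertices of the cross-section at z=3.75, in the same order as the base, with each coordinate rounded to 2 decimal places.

t = z/height = 3.75/8 = 0.46875
s = 1 + (scale-1)·z/height = 1 + (2.75-1)·3.75/8 = 1.820313
θ = twist·z/height = 357°·3.75/8 = 167.3438° = 2.920699 rad
cos θ = -0.975702, sin θ = 0.219101 (intermediates below are computed at full precision and shown rounded to 5 d.p.)
v1: (-4.5,-1) → rotate → (4.60976,-0.01025) → ×s → (8.39121,-0.01866) → (8.39,-0.02)
v2: (-3,-5) → rotate → (4.02261,4.22121) → ×s → (7.32241,7.68392) → (7.32,7.68)
v3: (-1,-4.5) → rotate → (1.96166,4.17156) → ×s → (3.57083,7.59354) → (3.57,7.59)
v4: (3.5,-1) → rotate → (-3.19586,1.74256) → ×s → (-5.81746,3.17200) → (-5.82,3.17)
v5: (0.5,2) → rotate → (-0.92605,-1.84185) → ×s → (-1.68571,-3.35275) → (-1.69,-3.35)

Cross-section at z=3.75: (8.39,-0.02) (7.32,7.68) (3.57,7.59) (-5.82,3.17) (-1.69,-3.35)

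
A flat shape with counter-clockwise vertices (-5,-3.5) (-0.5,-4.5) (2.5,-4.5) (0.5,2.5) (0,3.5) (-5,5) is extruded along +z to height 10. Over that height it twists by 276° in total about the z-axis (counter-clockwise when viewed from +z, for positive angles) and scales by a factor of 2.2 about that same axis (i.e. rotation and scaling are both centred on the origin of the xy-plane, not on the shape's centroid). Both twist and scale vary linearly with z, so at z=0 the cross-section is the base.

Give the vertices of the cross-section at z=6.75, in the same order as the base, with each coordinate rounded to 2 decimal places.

Cross-section at z=6.75: (8.30,7.29) (0.01,8.20) (-5.39,7.60) (-0.40,-4.60) (0.70,-6.30) (9.99,-8.00)

t = z/height = 6.75/10 = 0.675
s = 1 + (scale-1)·z/height = 1 + (2.2-1)·6.75/10 = 1.810000
θ = twist·z/height = 276°·6.75/10 = 186.3000° = 3.251548 rad
cos θ = -0.993961, sin θ = -0.109734 (intermediates below are computed at full precision and shown rounded to 5 d.p.)
v1: (-5,-3.5) → rotate → (4.58573,4.02753) → ×s → (8.30018,7.28984) → (8.30,7.29)
v2: (-0.5,-4.5) → rotate → (0.00318,4.52769) → ×s → (0.00575,8.19512) → (0.01,8.20)
v3: (2.5,-4.5) → rotate → (-2.97871,4.19849) → ×s → (-5.39146,7.59926) → (-5.39,7.60)
v4: (0.5,2.5) → rotate → (-0.22264,-2.53977) → ×s → (-0.40299,-4.59698) → (-0.40,-4.60)
v5: (0,3.5) → rotate → (0.38407,-3.47886) → ×s → (0.69517,-6.29674) → (0.70,-6.30)
v6: (-5,5) → rotate → (5.51848,-4.42113) → ×s → (9.98844,-8.00225) → (9.99,-8.00)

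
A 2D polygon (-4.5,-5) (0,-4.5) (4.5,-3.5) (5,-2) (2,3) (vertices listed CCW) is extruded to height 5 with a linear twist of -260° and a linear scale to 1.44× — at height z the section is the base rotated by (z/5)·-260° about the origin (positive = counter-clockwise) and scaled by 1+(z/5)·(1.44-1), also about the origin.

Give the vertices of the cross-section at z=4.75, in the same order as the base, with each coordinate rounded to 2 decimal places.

Cross-section at z=4.75: (9.02,-3.10) (5.87,2.49) (2.08,7.81) (-0.16,7.63) (-5.02,0.95)

t = z/height = 4.75/5 = 0.95
s = 1 + (scale-1)·z/height = 1 + (1.44-1)·4.75/5 = 1.418000
θ = twist·z/height = -260°·4.75/5 = -247.0000° = -4.310963 rad
cos θ = -0.390731, sin θ = 0.920505 (intermediates below are computed at full precision and shown rounded to 5 d.p.)
v1: (-4.5,-5) → rotate → (6.36081,-2.18862) → ×s → (9.01963,-3.10346) → (9.02,-3.10)
v2: (0,-4.5) → rotate → (4.14227,1.75829) → ×s → (5.87374,2.49326) → (5.87,2.49)
v3: (4.5,-3.5) → rotate → (1.46348,5.50983) → ×s → (2.07521,7.81294) → (2.08,7.81)
v4: (5,-2) → rotate → (-0.11265,5.38399) → ×s → (-0.15973,7.63449) → (-0.16,7.63)
v5: (2,3) → rotate → (-3.54298,0.66882) → ×s → (-5.02394,0.94838) → (-5.02,0.95)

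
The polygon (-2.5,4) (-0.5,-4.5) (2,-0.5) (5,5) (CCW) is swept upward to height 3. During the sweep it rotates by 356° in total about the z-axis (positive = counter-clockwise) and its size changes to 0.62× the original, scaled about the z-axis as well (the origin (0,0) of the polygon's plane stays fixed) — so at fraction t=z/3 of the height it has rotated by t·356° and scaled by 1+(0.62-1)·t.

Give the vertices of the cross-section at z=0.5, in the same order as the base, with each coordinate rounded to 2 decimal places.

t = z/height = 0.5/3 = 0.166667
s = 1 + (scale-1)·z/height = 1 + (0.62-1)·0.5/3 = 0.936667
θ = twist·z/height = 356°·0.5/3 = 59.3333° = 1.035562 rad
cos θ = 0.510043, sin θ = 0.860149 (intermediates below are computed at full precision and shown rounded to 5 d.p.)
v1: (-2.5,4) → rotate → (-4.71570,-0.11020) → ×s → (-4.41704,-0.10322) → (-4.42,-0.10)
v2: (-0.5,-4.5) → rotate → (3.61565,-2.72527) → ×s → (3.38666,-2.55267) → (3.39,-2.55)
v3: (2,-0.5) → rotate → (1.45016,1.46528) → ×s → (1.35832,1.37248) → (1.36,1.37)
v4: (5,5) → rotate → (-1.75053,6.85096) → ×s → (-1.63967,6.41706) → (-1.64,6.42)

Cross-section at z=0.5: (-4.42,-0.10) (3.39,-2.55) (1.36,1.37) (-1.64,6.42)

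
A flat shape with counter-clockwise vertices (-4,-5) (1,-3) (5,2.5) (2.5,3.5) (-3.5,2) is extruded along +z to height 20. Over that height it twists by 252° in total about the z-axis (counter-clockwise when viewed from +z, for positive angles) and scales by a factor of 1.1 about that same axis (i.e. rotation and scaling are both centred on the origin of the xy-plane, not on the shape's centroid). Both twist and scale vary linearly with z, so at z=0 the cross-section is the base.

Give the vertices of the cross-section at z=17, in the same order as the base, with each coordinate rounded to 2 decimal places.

Cross-section at z=17: (0.54,6.93) (-2.73,2.08) (-2.96,-5.29) (-0.11,-4.67) (4.36,0.34)

t = z/height = 17/20 = 0.85
s = 1 + (scale-1)·z/height = 1 + (1.1-1)·17/20 = 1.085000
θ = twist·z/height = 252°·17/20 = 214.2000° = 3.738495 rad
cos θ = -0.827081, sin θ = -0.562083 (intermediates below are computed at full precision and shown rounded to 5 d.p.)
v1: (-4,-5) → rotate → (0.49791,6.38374) → ×s → (0.54023,6.92635) → (0.54,6.93)
v2: (1,-3) → rotate → (-2.51333,1.91916) → ×s → (-2.72696,2.08229) → (-2.73,2.08)
v3: (5,2.5) → rotate → (-2.73019,-4.87812) → ×s → (-2.96226,-5.29276) → (-2.96,-5.29)
v4: (2.5,3.5) → rotate → (-0.10041,-4.29999) → ×s → (-0.10894,-4.66549) → (-0.11,-4.67)
v5: (-3.5,2) → rotate → (4.01895,0.31313) → ×s → (4.36056,0.33975) → (4.36,0.34)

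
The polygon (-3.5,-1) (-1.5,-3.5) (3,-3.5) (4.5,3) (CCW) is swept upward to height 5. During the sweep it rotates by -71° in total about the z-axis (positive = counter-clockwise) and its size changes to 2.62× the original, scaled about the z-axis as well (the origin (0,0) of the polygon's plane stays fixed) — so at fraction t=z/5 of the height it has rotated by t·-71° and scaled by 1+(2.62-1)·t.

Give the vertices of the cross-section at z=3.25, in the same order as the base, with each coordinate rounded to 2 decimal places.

t = z/height = 3.25/5 = 0.65
s = 1 + (scale-1)·z/height = 1 + (2.62-1)·3.25/5 = 2.053000
θ = twist·z/height = -71°·3.25/5 = -46.1500° = -0.805469 rad
cos θ = 0.692773, sin θ = -0.721156 (intermediates below are computed at full precision and shown rounded to 5 d.p.)
v1: (-3.5,-1) → rotate → (-3.14586,1.83127) → ×s → (-6.45845,3.75960) → (-6.46,3.76)
v2: (-1.5,-3.5) → rotate → (-3.56320,-1.34297) → ×s → (-7.31526,-2.75712) → (-7.32,-2.76)
v3: (3,-3.5) → rotate → (-0.44573,-4.58817) → ×s → (-0.91508,-9.41952) → (-0.92,-9.42)
v4: (4.5,3) → rotate → (5.28095,-1.16688) → ×s → (10.84178,-2.39561) → (10.84,-2.40)

Cross-section at z=3.25: (-6.46,3.76) (-7.32,-2.76) (-0.92,-9.42) (10.84,-2.40)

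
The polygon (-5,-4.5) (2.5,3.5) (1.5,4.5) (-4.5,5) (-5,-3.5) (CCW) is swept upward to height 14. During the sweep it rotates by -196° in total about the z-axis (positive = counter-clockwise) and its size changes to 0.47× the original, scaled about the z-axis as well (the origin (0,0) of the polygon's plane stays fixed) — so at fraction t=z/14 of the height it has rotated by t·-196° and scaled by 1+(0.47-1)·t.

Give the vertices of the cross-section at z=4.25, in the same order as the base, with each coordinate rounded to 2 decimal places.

t = z/height = 4.25/14 = 0.303571
s = 1 + (scale-1)·z/height = 1 + (0.47-1)·4.25/14 = 0.839107
θ = twist·z/height = -196°·4.25/14 = -59.5000° = -1.038471 rad
cos θ = 0.507538, sin θ = -0.861629 (intermediates below are computed at full precision and shown rounded to 5 d.p.)
v1: (-5,-4.5) → rotate → (-6.41502,2.02422) → ×s → (-5.38289,1.69854) → (-5.38,1.70)
v2: (2.5,3.5) → rotate → (4.28455,-0.37769) → ×s → (3.59519,-0.31692) → (3.60,-0.32)
v3: (1.5,4.5) → rotate → (4.63864,0.99148) → ×s → (3.89231,0.83196) → (3.89,0.83)
v4: (-4.5,5) → rotate → (2.02422,6.41502) → ×s → (1.69854,5.38289) → (1.70,5.38)
v5: (-5,-3.5) → rotate → (-5.55339,2.53176) → ×s → (-4.65989,2.12442) → (-4.66,2.12)

Cross-section at z=4.25: (-5.38,1.70) (3.60,-0.32) (3.89,0.83) (1.70,5.38) (-4.66,2.12)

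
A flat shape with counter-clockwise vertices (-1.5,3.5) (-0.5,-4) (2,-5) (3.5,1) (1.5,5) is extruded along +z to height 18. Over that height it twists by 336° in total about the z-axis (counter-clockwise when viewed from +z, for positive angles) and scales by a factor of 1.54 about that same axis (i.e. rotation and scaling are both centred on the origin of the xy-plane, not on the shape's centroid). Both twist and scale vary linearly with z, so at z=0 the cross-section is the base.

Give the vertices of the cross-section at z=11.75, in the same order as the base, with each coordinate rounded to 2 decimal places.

t = z/height = 11.75/18 = 0.652778
s = 1 + (scale-1)·z/height = 1 + (1.54-1)·11.75/18 = 1.352500
θ = twist·z/height = 336°·11.75/18 = 219.3333° = 3.828089 rad
cos θ = -0.773472, sin θ = -0.633831 (intermediates below are computed at full precision and shown rounded to 5 d.p.)
v1: (-1.5,3.5) → rotate → (3.37862,-1.75640) → ×s → (4.56958,-2.37554) → (4.57,-2.38)
v2: (-0.5,-4) → rotate → (-2.14859,3.41080) → ×s → (-2.90597,4.61311) → (-2.91,4.61)
v3: (2,-5) → rotate → (-4.71610,2.59970) → ×s → (-6.37852,3.51609) → (-6.38,3.52)
v4: (3.5,1) → rotate → (-2.07332,-2.99188) → ×s → (-2.80416,-4.04652) → (-2.80,-4.05)
v5: (1.5,5) → rotate → (2.00895,-4.81810) → ×s → (2.71710,-6.51649) → (2.72,-6.52)

Cross-section at z=11.75: (4.57,-2.38) (-2.91,4.61) (-6.38,3.52) (-2.80,-4.05) (2.72,-6.52)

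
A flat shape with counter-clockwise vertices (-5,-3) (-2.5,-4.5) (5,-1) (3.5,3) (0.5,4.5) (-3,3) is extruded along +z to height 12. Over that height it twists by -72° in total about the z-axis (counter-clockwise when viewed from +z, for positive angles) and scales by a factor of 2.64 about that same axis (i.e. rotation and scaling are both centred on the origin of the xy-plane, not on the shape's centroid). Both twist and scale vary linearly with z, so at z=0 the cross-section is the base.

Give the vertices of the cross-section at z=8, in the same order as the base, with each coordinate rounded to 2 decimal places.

t = z/height = 8/12 = 0.666667
s = 1 + (scale-1)·z/height = 1 + (2.64-1)·8/12 = 2.093333
θ = twist·z/height = -72°·8/12 = -48.0000° = -0.837758 rad
cos θ = 0.669131, sin θ = -0.743145 (intermediates below are computed at full precision and shown rounded to 5 d.p.)
v1: (-5,-3) → rotate → (-5.57509,1.70833) → ×s → (-11.67052,3.57611) → (-11.67,3.58)
v2: (-2.5,-4.5) → rotate → (-5.01698,-1.15323) → ×s → (-10.50221,-2.41409) → (-10.50,-2.41)
v3: (5,-1) → rotate → (2.60251,-4.38485) → ×s → (5.44792,-9.17896) → (5.45,-9.18)
v4: (3.5,3) → rotate → (4.57139,-0.59362) → ×s → (9.56945,-1.24263) → (9.57,-1.24)
v5: (0.5,4.5) → rotate → (3.67872,2.63952) → ×s → (7.70078,5.52539) → (7.70,5.53)
v6: (-3,3) → rotate → (0.22204,4.23683) → ×s → (0.46481,8.86909) → (0.46,8.87)

Cross-section at z=8: (-11.67,3.58) (-10.50,-2.41) (5.45,-9.18) (9.57,-1.24) (7.70,5.53) (0.46,8.87)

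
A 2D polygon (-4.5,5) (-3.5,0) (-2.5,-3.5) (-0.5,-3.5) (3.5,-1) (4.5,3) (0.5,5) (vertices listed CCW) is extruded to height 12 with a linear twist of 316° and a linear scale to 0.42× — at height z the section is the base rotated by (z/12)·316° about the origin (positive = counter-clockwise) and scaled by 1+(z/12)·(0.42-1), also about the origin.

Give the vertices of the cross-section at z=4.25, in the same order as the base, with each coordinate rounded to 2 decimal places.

Cross-section at z=4.25: (-2.35,-4.80) (1.04,-2.58) (3.32,-0.80) (2.73,0.67) (-0.30,2.88) (-3.55,2.43) (-3.83,-1.11)

t = z/height = 4.25/12 = 0.354167
s = 1 + (scale-1)·z/height = 1 + (0.42-1)·4.25/12 = 0.794583
θ = twist·z/height = 316°·4.25/12 = 111.9167° = 1.953314 rad
cos θ = -0.373258, sin θ = 0.927728 (intermediates below are computed at full precision and shown rounded to 5 d.p.)
v1: (-4.5,5) → rotate → (-2.95898,-6.04106) → ×s → (-2.35116,-4.80013) → (-2.35,-4.80)
v2: (-3.5,0) → rotate → (1.30640,-3.24705) → ×s → (1.03805,-2.58005) → (1.04,-2.58)
v3: (-2.5,-3.5) → rotate → (4.18019,-1.01292) → ×s → (3.32151,-0.80485) → (3.32,-0.80)
v4: (-0.5,-3.5) → rotate → (3.43368,0.84254) → ×s → (2.72834,0.66947) → (2.73,0.67)
v5: (3.5,-1) → rotate → (-0.37867,3.62030) → ×s → (-0.30089,2.87663) → (-0.30,2.88)
v6: (4.5,3) → rotate → (-4.46284,3.05500) → ×s → (-3.54610,2.42745) → (-3.55,2.43)
v7: (0.5,5) → rotate → (-4.82527,-1.40242) → ×s → (-3.83408,-1.11434) → (-3.83,-1.11)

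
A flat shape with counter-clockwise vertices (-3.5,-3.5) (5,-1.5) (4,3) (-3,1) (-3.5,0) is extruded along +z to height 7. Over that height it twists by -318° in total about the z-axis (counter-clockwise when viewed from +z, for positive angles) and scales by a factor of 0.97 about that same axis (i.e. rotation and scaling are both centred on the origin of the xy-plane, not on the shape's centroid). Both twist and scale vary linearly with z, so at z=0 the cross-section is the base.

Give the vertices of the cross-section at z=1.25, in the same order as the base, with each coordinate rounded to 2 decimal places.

Cross-section at z=1.25: (-4.82,1.01) (1.48,-4.98) (4.68,-1.69) (-0.80,3.04) (-1.91,2.91)

t = z/height = 1.25/7 = 0.178571
s = 1 + (scale-1)·z/height = 1 + (0.97-1)·1.25/7 = 0.994643
θ = twist·z/height = -318°·1.25/7 = -56.7857° = -0.991098 rad
cos θ = 0.547772, sin θ = -0.836628 (intermediates below are computed at full precision and shown rounded to 5 d.p.)
v1: (-3.5,-3.5) → rotate → (-4.84540,1.01100) → ×s → (-4.81944,1.00558) → (-4.82,1.01)
v2: (5,-1.5) → rotate → (1.48392,-5.00480) → ×s → (1.47597,-4.97799) → (1.48,-4.98)
v3: (4,3) → rotate → (4.70097,-1.70320) → ×s → (4.67579,-1.69407) → (4.68,-1.69)
v4: (-3,1) → rotate → (-0.80669,3.05766) → ×s → (-0.80237,3.04127) → (-0.80,3.04)
v5: (-3.5,0) → rotate → (-1.91720,2.92820) → ×s → (-1.90693,2.91251) → (-1.91,2.91)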